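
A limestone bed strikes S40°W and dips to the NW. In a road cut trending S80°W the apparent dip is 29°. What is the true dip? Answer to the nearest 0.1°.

The section is 40° from the strike.
tan(true dip) = tan 29° / sin 40° = 0.8624
δ = arctan(0.8624) = 40.77°

40.8°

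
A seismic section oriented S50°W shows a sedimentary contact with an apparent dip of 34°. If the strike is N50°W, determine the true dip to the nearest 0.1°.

34.4°

The section is 80° from the strike.
tan(true dip) = tan 34° / sin 80° = 0.6849
δ = arctan(0.6849) = 34.41°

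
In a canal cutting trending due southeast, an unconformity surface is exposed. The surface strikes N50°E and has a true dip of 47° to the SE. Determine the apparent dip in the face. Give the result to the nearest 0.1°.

46.9°

Angle between strike (N50°E) and section (due southeast): β = 85°.
tan(apparent dip) = tan 47° · sin 85° = 1.0683
apparent dip = arctan 1.0683 = 46.89°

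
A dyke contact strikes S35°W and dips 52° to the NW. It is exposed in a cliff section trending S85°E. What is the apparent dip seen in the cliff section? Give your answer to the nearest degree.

48°

Angle between strike (S35°W) and section (S85°E): β = 60°.
tan(apparent dip) = tan 52° · sin 60° = 1.1085
apparent dip = arctan 1.1085 = 47.94°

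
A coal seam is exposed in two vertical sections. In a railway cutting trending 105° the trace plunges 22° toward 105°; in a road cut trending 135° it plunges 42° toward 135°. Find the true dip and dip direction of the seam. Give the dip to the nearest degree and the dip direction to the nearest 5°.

The two traces are lines in the plane: v₁ = (sin 105°·cos 22°, cos 105°·cos 22°, −sin 22°), v₂ = (sin 135°·cos 42°, cos 135°·cos 42°, −sin 42°).
n = v₁ × v₂ = (0.036, -0.402, 0.345) (taken with n_z > 0).
True dip = arccos(n_z / |n|) = arccos(0.6488) = 49.5°.
Dip direction = atan2(0.036, -0.402) = 175° (azimuth of n's horizontal projection).

true dip 50°, dip direction 175°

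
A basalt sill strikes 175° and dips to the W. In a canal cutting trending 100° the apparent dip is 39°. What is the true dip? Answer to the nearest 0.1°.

40.0°

β = acute angle between strike 175° and section 100° = 75°.
tan(true dip) = tan 39° / sin 75° = 0.8384
δ = arctan(0.8384) = 39.97°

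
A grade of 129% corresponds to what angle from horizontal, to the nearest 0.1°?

52.2°

tan θ = 129/100 = 1.2900
θ = arctan(1.2900) = 52.22°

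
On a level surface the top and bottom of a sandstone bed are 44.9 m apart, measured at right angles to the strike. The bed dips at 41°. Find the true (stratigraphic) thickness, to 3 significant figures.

29.5 m

True thickness t = w · sin(dip) = 44.9 × sin 41°
t = 44.9 × 0.6561 = 29.457 m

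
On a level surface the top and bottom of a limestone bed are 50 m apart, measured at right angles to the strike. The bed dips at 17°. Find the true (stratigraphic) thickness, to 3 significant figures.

14.6 m

True thickness t = w · sin(dip) = 50 × sin 17°
t = 50 × 0.2924 = 14.619 m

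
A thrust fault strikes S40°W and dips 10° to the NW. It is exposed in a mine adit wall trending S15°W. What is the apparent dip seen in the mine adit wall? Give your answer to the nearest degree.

Angle between strike (S40°W) and section (S15°W): β = 25°.
tan α = tan 10° × sin 25° = 0.1763 × 0.4226 = 0.0745
α = arctan(0.0745) = 4.26°

4°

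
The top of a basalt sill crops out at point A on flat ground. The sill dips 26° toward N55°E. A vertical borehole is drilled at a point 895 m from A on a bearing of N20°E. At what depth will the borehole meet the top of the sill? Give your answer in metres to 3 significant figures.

The hole lies 35° from the dip direction, so the down-dip offset is 895 × cos 35° = 733.14 m.
Depth = down-dip offset × tan(dip) = 733.14 × tan 26° = 733.14 × 0.4877
Depth = 357.58 m

358 m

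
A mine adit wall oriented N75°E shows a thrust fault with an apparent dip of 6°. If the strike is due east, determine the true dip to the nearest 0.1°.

22.1°

β = acute angle between strike due east and section N75°E = 15°.
tan δ = tan α / sin β = tan 6° / sin 15° = 0.1051 / 0.2588 = 0.4061
δ = arctan(0.4061) = 22.10°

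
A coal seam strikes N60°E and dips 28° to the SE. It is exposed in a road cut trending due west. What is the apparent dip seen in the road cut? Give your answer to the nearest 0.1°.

Angle between strike (N60°E) and section (due west): β = 30°.
tan(apparent dip) = tan 28° · sin 30° = 0.2659
apparent dip = arctan 0.2659 = 14.89°

14.9°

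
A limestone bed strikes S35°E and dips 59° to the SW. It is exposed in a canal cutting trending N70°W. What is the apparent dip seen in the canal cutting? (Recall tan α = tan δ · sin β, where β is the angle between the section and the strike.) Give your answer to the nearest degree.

44°

The section lies 35° from the strike.
tan α = tan 59° × sin 35° = 1.6643 × 0.5736 = 0.9546
apparent dip = arctan 0.9546 = 43.67°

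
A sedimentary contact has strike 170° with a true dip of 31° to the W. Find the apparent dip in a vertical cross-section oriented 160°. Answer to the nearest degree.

The section lies 10° from the strike.
tan α = tan 31° × sin 10° = 0.6009 × 0.1736 = 0.1043
α = arctan(0.1043) = 5.96°

6°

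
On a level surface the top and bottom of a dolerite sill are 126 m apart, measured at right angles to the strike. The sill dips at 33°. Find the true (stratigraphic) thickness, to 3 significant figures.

True thickness t = w · sin(dip) = 126 × sin 33°
t = 126 × 0.5446 = 68.625 m

68.6 m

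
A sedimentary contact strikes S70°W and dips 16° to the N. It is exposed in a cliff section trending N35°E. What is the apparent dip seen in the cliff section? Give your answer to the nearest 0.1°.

The section lies 35° from the strike.
tan(apparent dip) = tan 16° · sin 35° = 0.1645
apparent dip = arctan 0.1645 = 9.34°

9.3°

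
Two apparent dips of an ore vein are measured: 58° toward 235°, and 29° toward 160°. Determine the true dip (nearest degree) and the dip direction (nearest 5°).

Each apparent-dip line lies in the plane. As unit vectors (x east, y north, z up), v₁ plunges 58°→235° and v₂ plunges 29°→160°.
The plane normal is n = v₁ × v₂ ∝ (-0.550, -0.464, 0.448).
tan δ = √(n_x²+n_y²)/n_z = 0.719/0.448, so δ = 58.1°.
Dip direction = atan2(-0.550, -0.464) = 230° (azimuth of n's horizontal projection).

true dip 58°, dip direction 230°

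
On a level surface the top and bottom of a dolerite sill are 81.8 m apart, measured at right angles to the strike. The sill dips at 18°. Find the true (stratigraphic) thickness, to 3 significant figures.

25.3 m

True thickness t = w · sin(dip) = 81.8 × sin 18°
t = 81.8 × 0.3090 = 25.278 m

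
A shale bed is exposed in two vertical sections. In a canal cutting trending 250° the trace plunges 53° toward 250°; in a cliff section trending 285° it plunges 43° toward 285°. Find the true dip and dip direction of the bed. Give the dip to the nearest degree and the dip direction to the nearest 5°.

true dip 54°, dip direction 240°

The two traces are lines in the plane: v₁ = (sin 250°·cos 53°, cos 250°·cos 53°, −sin 53°), v₂ = (sin 285°·cos 43°, cos 285°·cos 43°, −sin 43°).
Cross product v₁ × v₂ gives the pole to the plane: n ∝ (-0.292, -0.178, 0.252).
Dip δ = arctan(|n_h|/n_z) = arctan(0.342/0.252) = 53.6°.
The horizontal component of n points toward azimuth atan2(n_x, n_y) = 239°, the dip direction.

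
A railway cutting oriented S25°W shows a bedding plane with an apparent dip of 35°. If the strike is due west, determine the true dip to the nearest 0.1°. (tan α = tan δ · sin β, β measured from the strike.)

37.7°

β = acute angle between strike due west and section S25°W = 65°.
tan δ = tan α / sin β = tan 35° / sin 65° = 0.7002 / 0.9063 = 0.7726
δ = arctan(0.7726) = 37.69°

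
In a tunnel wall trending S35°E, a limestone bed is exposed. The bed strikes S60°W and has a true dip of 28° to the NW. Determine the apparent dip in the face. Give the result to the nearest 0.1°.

Angle between strike (S60°W) and section (S35°E): β = 85°.
tan(apparent dip) = tan 28° · sin 85° = 0.5297
α = arctan(0.5297) = 27.91°

27.9°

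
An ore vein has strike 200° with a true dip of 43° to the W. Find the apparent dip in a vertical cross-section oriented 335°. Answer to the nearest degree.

Angle between strike (200°) and section (335°): β = 45°.
tan(apparent dip) = tan 43° · sin 45° = 0.6594
apparent dip = arctan 0.6594 = 33.40°

33°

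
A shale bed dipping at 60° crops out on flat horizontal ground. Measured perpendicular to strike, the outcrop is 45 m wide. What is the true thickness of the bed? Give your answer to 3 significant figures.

True thickness t = w · sin(dip) = 45 × sin 60°
t = 45 × 0.8660 = 38.971 m

39.0 m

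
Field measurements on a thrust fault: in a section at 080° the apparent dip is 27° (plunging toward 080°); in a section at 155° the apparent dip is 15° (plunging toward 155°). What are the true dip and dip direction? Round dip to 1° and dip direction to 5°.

Represent each trace as a vector plunging at its apparent dip toward its trend (east-north-up frame): v₁ = (0.877, 0.155, -0.454), v₂ = (0.408, -0.875, -0.259).
n = v₁ × v₂ = (0.437, -0.042, 0.831) (taken with n_z > 0).
True dip = arccos(n_z / |n|) = arccos(0.8841) = 27.9°.
Dip direction = atan2(0.437, -0.042) = 95° (azimuth of n's horizontal projection).

true dip 28°, dip direction 095°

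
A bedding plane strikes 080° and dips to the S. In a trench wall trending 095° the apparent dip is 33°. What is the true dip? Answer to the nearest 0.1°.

The section is 15° from the strike.
tan δ = tan α / sin β = tan 33° / sin 15° = 0.6494 / 0.2588 = 2.5091
true dip = arctan 2.5091 = 68.27°

68.3°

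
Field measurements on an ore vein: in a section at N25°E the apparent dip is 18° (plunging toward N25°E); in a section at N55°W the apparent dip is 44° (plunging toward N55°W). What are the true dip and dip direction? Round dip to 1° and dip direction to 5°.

true dip 44°, dip direction 315°

Represent each trace as a vector plunging at its apparent dip toward its trend (east-north-up frame): v₁ = (0.402, 0.862, -0.309), v₂ = (-0.589, 0.413, -0.695).
n = v₁ × v₂ = (-0.471, 0.461, 0.674) (taken with n_z > 0).
Dip δ = arctan(|n_h|/n_z) = arctan(0.659/0.674) = 44.4°.
The horizontal component of n points toward azimuth atan2(n_x, n_y) = 314°, the dip direction.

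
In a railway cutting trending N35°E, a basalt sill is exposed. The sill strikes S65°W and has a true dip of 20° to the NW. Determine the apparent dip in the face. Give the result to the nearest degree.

10°

Angle between strike (S65°W) and section (N35°E): β = 30°.
tan α = tan 20° × sin 30° = 0.3640 × 0.5000 = 0.1820
α = arctan(0.1820) = 10.31°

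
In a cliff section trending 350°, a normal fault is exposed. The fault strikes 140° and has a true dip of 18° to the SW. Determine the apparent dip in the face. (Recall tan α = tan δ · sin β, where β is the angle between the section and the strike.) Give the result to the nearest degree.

The strike is 140° and the section trends 350°; the acute angle between them is β = 30°.
tan(apparent dip) = tan 18° · sin 30° = 0.1625
α = arctan(0.1625) = 9.23°

9°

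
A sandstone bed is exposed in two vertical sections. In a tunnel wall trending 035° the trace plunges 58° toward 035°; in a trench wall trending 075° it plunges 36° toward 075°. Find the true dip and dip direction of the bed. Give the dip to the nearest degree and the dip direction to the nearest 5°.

true dip 61°, dip direction 010°

Each apparent-dip line lies in the plane. As unit vectors (x east, y north, z up), v₁ plunges 58°→035° and v₂ plunges 36°→075°.
Cross product v₁ × v₂ gives the pole to the plane: n ∝ (0.078, 0.484, 0.276).
True dip = arccos(n_z / |n|) = arccos(0.4900) = 60.7°.
Dip direction = atan2(0.078, 0.484) = 9° (azimuth of n's horizontal projection).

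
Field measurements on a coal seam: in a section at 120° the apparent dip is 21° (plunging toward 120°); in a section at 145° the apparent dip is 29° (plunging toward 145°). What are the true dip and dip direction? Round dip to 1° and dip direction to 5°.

true dip 32°, dip direction 170°

Represent each trace as a vector plunging at its apparent dip toward its trend (east-north-up frame): v₁ = (0.809, -0.467, -0.358), v₂ = (0.502, -0.716, -0.485).
Cross product v₁ × v₂ gives the pole to the plane: n ∝ (0.030, -0.212, 0.345).
True dip = arccos(n_z / |n|) = arccos(0.8494) = 31.8°.
The horizontal component of n points toward azimuth atan2(n_x, n_y) = 172°, the dip direction.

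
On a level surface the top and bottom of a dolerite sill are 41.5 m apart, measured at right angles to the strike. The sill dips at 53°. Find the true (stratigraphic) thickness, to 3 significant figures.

True thickness t = w · sin(dip) = 41.5 × sin 53°
t = 41.5 × 0.7986 = 33.143 m

33.1 m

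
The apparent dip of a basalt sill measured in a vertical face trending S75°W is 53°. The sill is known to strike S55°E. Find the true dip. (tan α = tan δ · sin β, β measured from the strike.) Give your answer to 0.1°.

60.0°

The section is 50° from the strike.
tan(true dip) = tan 53° / sin 50° = 1.7323
δ = arctan(1.7323) = 60.00°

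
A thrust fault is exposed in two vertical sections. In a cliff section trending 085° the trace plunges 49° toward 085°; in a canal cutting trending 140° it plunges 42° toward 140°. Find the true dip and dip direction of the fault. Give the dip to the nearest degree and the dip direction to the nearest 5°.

true dip 50°, dip direction 100°

Represent each trace as a vector plunging at its apparent dip toward its trend (east-north-up frame): v₁ = (0.654, 0.057, -0.755), v₂ = (0.478, -0.569, -0.669).
n = v₁ × v₂ = (0.468, -0.077, 0.399) (taken with n_z > 0).
Dip δ = arctan(|n_h|/n_z) = arctan(0.474/0.399) = 49.9°.
The horizontal component of n points toward azimuth atan2(n_x, n_y) = 99°, the dip direction.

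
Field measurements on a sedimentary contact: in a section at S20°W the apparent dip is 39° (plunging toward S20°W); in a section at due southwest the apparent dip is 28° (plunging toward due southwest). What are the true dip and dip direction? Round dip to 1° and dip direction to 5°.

true dip 43°, dip direction 170°

The two traces are lines in the plane: v₁ = (sin 200°·cos 39°, cos 200°·cos 39°, −sin 39°), v₂ = (sin 225°·cos 28°, cos 225°·cos 28°, −sin 28°).
The plane normal is n = v₁ × v₂ ∝ (0.050, -0.268, 0.290).
tan δ = √(n_x²+n_y²)/n_z = 0.273/0.290, so δ = 43.2°.
Dip direction = azimuth of (n_x, n_y) = atan2(0.050, -0.268) = 169°.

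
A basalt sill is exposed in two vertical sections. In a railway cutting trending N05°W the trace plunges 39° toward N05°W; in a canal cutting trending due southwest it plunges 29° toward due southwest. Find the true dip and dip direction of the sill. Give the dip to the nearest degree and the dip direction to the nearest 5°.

The two traces are lines in the plane: v₁ = (sin 355°·cos 39°, cos 355°·cos 39°, −sin 39°), v₂ = (sin 225°·cos 29°, cos 225°·cos 29°, −sin 29°).
n = v₁ × v₂ = (-0.765, 0.356, 0.521) (taken with n_z > 0).
tan δ = √(n_x²+n_y²)/n_z = 0.844/0.521, so δ = 58.3°.
The horizontal component of n points toward azimuth atan2(n_x, n_y) = 295°, the dip direction.

true dip 58°, dip direction 295°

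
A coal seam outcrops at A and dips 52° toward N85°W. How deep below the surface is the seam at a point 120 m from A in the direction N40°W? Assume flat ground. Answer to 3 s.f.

The hole lies 45° from the dip direction, so the down-dip offset is 120 × cos 45° = 84.85 m.
Depth = down-dip offset × tan(dip) = 84.85 × tan 52° = 84.85 × 1.2799
Depth = 108.61 m

109 m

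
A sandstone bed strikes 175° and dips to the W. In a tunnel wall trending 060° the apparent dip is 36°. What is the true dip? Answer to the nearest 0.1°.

β = acute angle between strike 175° and section 060° = 65°.
tan δ = tan α / sin β = tan 36° / sin 65° = 0.7265 / 0.9063 = 0.8017
δ = arctan(0.8017) = 38.72°

38.7°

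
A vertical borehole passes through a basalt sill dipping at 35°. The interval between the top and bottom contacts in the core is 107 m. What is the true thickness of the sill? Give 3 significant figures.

True thickness t = h · cos(dip) = 107 × cos 35°
t = 107 × 0.8192 = 87.649 m

87.6 m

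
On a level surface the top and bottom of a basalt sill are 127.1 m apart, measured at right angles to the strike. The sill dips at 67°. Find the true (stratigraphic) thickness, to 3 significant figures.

True thickness t = w · sin(dip) = 127.1 × sin 67°
t = 127.1 × 0.9205 = 116.996 m

117 m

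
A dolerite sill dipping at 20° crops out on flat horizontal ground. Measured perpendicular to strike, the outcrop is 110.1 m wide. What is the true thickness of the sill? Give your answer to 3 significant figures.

37.7 m

True thickness t = w · sin(dip) = 110.1 × sin 20°
t = 110.1 × 0.3420 = 37.656 m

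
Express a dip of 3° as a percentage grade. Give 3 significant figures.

5.24%

grade % = 100 × tan 3° = 100 × 0.0524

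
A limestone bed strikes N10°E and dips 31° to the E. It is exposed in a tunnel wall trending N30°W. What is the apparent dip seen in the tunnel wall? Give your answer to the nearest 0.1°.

21.1°

Angle between strike (N10°E) and section (N30°W): β = 40°.
tan α = tan 31° × sin 40° = 0.6009 × 0.6428 = 0.3862
α = arctan(0.3862) = 21.12°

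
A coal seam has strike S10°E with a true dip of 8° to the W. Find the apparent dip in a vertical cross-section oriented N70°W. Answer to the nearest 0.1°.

6.9°

The section lies 60° from the strike.
tan α = tan 8° × sin 60° = 0.1405 × 0.8660 = 0.1217
apparent dip = arctan 0.1217 = 6.94°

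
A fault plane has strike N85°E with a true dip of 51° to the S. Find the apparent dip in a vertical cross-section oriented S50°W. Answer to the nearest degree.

The strike is N85°E and the section trends S50°W; the acute angle between them is β = 35°.
tan α = tan 51° × sin 35° = 1.2349 × 0.5736 = 0.7083
apparent dip = arctan 0.7083 = 35.31°

35°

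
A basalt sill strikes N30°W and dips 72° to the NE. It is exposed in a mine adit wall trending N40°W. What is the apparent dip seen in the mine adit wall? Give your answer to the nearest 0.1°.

28.1°

The section lies 10° from the strike.
tan(apparent dip) = tan 72° · sin 10° = 0.5344
α = arctan(0.5344) = 28.12°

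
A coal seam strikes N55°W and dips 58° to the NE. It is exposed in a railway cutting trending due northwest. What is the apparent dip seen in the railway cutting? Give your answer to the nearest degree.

16°

The strike is N55°W and the section trends due northwest; the acute angle between them is β = 10°.
tan α = tan 58° × sin 10° = 1.6003 × 0.1736 = 0.2779
apparent dip = arctan 0.2779 = 15.53°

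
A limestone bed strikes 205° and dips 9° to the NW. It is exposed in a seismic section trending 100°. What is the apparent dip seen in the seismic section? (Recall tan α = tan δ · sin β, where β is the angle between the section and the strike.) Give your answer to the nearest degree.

9°

The section lies 75° from the strike.
tan(apparent dip) = tan 9° · sin 75° = 0.1530
apparent dip = arctan 0.1530 = 8.70°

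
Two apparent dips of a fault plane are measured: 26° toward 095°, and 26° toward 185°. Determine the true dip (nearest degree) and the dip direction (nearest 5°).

true dip 35°, dip direction 140°

The two traces are lines in the plane: v₁ = (sin 95°·cos 26°, cos 95°·cos 26°, −sin 26°), v₂ = (sin 185°·cos 26°, cos 185°·cos 26°, −sin 26°).
The plane normal is n = v₁ × v₂ ∝ (0.358, -0.427, 0.808).
True dip = arccos(n_z / |n|) = arccos(0.8232) = 34.6°.
The horizontal component of n points toward azimuth atan2(n_x, n_y) = 140°, the dip direction.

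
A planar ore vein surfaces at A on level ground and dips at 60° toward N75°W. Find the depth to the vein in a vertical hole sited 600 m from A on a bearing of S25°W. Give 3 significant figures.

180 m

The hole lies 80° from the dip direction, so the down-dip offset is 600 × cos 80° = 104.19 m.
Depth = down-dip offset × tan(dip) = 104.19 × tan 60° = 104.19 × 1.7321
Depth = 180.46 m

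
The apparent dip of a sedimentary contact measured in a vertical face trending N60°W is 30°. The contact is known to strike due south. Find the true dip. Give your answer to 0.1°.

33.7°

The section is 60° from the strike.
tan δ = tan α / sin β = tan 30° / sin 60° = 0.5774 / 0.8660 = 0.6667
true dip = arctan 0.6667 = 33.69°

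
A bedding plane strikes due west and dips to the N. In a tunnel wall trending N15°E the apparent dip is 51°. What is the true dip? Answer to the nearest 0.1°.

52.0°

The section is 75° from the strike.
tan δ = tan α / sin β = tan 51° / sin 75° = 1.2349 / 0.9659 = 1.2785
true dip = arctan 1.2785 = 51.97°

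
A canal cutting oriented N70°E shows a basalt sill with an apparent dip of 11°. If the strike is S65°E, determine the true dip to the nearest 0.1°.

The section is 45° from the strike.
tan(true dip) = tan 11° / sin 45° = 0.2749
true dip = arctan 0.2749 = 15.37°

15.4°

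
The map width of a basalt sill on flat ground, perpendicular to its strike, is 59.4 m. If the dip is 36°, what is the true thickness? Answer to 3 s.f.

True thickness t = w · sin(dip) = 59.4 × sin 36°
t = 59.4 × 0.5878 = 34.914 m

34.9 m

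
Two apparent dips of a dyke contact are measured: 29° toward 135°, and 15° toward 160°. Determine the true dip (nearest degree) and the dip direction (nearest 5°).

Each apparent-dip line lies in the plane. As unit vectors (x east, y north, z up), v₁ plunges 29°→135° and v₂ plunges 15°→160°.
Cross product v₁ × v₂ gives the pole to the plane: n ∝ (0.280, 0.000, 0.357).
tan δ = √(n_x²+n_y²)/n_z = 0.280/0.357, so δ = 38.1°.
Dip direction = atan2(0.280, 0.000) = 90° (azimuth of n's horizontal projection).

true dip 38°, dip direction 090°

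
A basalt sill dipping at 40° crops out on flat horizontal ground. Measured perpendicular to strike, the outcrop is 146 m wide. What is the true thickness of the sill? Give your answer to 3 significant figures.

93.8 m

True thickness t = w · sin(dip) = 146 × sin 40°
t = 146 × 0.6428 = 93.847 m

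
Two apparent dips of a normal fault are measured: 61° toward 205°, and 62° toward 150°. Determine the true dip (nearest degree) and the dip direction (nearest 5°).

true dip 64°, dip direction 175°

The two traces are lines in the plane: v₁ = (sin 205°·cos 61°, cos 205°·cos 61°, −sin 61°), v₂ = (sin 150°·cos 62°, cos 150°·cos 62°, −sin 62°).
Cross product v₁ × v₂ gives the pole to the plane: n ∝ (0.032, -0.386, 0.186).
Dip δ = arctan(|n_h|/n_z) = arctan(0.388/0.186) = 64.3°.
Dip direction = azimuth of (n_x, n_y) = atan2(0.032, -0.386) = 175°.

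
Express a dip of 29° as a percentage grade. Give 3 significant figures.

grade % = 100 × tan 29° = 100 × 0.5543

55.4%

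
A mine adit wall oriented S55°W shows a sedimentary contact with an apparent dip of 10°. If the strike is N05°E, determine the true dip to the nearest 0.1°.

β = acute angle between strike N05°E and section S55°W = 50°.
tan δ = tan α / sin β = tan 10° / sin 50° = 0.1763 / 0.7660 = 0.2302
δ = arctan(0.2302) = 12.96°

13.0°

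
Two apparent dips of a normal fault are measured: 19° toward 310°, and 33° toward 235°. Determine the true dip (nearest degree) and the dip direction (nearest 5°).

Represent each trace as a vector plunging at its apparent dip toward its trend (east-north-up frame): v₁ = (-0.724, 0.608, -0.326), v₂ = (-0.687, -0.481, -0.545).
n = v₁ × v₂ = (-0.488, -0.171, 0.766) (taken with n_z > 0).
Dip δ = arctan(|n_h|/n_z) = arctan(0.517/0.766) = 34.0°.
The horizontal component of n points toward azimuth atan2(n_x, n_y) = 251°, the dip direction.

true dip 34°, dip direction 250°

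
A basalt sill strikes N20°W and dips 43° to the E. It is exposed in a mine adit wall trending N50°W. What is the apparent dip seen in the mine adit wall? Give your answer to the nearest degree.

25°

The strike is N20°W and the section trends N50°W; the acute angle between them is β = 30°.
tan α = tan 43° × sin 30° = 0.9325 × 0.5000 = 0.4663
apparent dip = arctan 0.4663 = 25.00°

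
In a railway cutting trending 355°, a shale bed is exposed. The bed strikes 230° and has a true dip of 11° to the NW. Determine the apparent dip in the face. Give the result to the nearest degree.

9°

Angle between strike (230°) and section (355°): β = 55°.
tan(apparent dip) = tan 11° · sin 55° = 0.1592
α = arctan(0.1592) = 9.05°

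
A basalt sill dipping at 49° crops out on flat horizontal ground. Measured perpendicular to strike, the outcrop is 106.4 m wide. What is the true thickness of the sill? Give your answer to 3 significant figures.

80.3 m

True thickness t = w · sin(dip) = 106.4 × sin 49°
t = 106.4 × 0.7547 = 80.301 m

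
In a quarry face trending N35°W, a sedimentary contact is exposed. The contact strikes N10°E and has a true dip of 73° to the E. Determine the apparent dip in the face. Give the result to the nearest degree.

The strike is N10°E and the section trends N35°W; the acute angle between them is β = 45°.
tan α = tan 73° × sin 45° = 3.2709 × 0.7071 = 2.3128
apparent dip = arctan 2.3128 = 66.62°

67°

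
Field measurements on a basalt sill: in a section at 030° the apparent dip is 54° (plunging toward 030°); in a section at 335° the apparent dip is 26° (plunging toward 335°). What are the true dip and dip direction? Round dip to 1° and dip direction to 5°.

Each apparent-dip line lies in the plane. As unit vectors (x east, y north, z up), v₁ plunges 54°→030° and v₂ plunges 26°→335°.
n = v₁ × v₂ = (0.436, 0.436, 0.433) (taken with n_z > 0).
True dip = arccos(n_z / |n|) = arccos(0.5745) = 54.9°.
Dip direction = azimuth of (n_x, n_y) = atan2(0.436, 0.436) = 45°.

true dip 55°, dip direction 045°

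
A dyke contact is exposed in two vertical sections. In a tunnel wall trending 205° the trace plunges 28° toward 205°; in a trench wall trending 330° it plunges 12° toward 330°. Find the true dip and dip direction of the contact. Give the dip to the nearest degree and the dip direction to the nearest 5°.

true dip 40°, dip direction 255°

Represent each trace as a vector plunging at its apparent dip toward its trend (east-north-up frame): v₁ = (-0.373, -0.800, -0.469), v₂ = (-0.489, 0.847, -0.208).
n = v₁ × v₂ = (-0.564, -0.152, 0.707) (taken with n_z > 0).
True dip = arccos(n_z / |n|) = arccos(0.7711) = 39.5°.
Dip direction = azimuth of (n_x, n_y) = atan2(-0.564, -0.152) = 255°.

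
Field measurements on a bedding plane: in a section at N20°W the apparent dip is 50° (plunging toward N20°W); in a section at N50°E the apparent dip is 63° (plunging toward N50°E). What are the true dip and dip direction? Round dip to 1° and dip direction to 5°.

true dip 64°, dip direction 035°

Each apparent-dip line lies in the plane. As unit vectors (x east, y north, z up), v₁ plunges 50°→N20°W and v₂ plunges 63°→N50°E.
Cross product v₁ × v₂ gives the pole to the plane: n ∝ (0.315, 0.462, 0.274).
Dip δ = arctan(|n_h|/n_z) = arctan(0.559/0.274) = 63.9°.
Dip direction = atan2(0.315, 0.462) = 34° (azimuth of n's horizontal projection).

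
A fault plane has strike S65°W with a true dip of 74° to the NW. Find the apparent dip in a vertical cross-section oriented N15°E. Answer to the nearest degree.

The strike is S65°W and the section trends N15°E; the acute angle between them is β = 50°.
tan α = tan 74° × sin 50° = 3.4874 × 0.7660 = 2.6715
α = arctan(2.6715) = 69.48°

69°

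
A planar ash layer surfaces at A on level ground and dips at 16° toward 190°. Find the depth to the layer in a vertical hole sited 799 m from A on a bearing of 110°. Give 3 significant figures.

39.8 m

The hole lies 80° from the dip direction, so the down-dip offset is 799 × cos 80° = 138.74 m.
Depth = down-dip offset × tan(dip) = 138.74 × tan 16° = 138.74 × 0.2867
Depth = 39.78 m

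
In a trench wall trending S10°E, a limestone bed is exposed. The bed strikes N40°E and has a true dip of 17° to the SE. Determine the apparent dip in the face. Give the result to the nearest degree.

The strike is N40°E and the section trends S10°E; the acute angle between them is β = 50°.
tan(apparent dip) = tan 17° · sin 50° = 0.2342
α = arctan(0.2342) = 13.18°

13°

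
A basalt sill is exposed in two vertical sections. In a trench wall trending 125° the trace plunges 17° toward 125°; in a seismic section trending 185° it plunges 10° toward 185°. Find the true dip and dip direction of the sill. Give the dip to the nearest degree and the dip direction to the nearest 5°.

The two traces are lines in the plane: v₁ = (sin 125°·cos 17°, cos 125°·cos 17°, −sin 17°), v₂ = (sin 185°·cos 10°, cos 185°·cos 10°, −sin 10°).
The plane normal is n = v₁ × v₂ ∝ (0.192, -0.161, 0.816).
Dip δ = arctan(|n_h|/n_z) = arctan(0.250/0.816) = 17.1°.
The horizontal component of n points toward azimuth atan2(n_x, n_y) = 130°, the dip direction.

true dip 17°, dip direction 130°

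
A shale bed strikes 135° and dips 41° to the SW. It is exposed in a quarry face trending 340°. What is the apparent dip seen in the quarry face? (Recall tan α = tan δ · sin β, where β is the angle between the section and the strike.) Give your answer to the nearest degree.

Angle between strike (135°) and section (340°): β = 25°.
tan α = tan 41° × sin 25° = 0.8693 × 0.4226 = 0.3674
apparent dip = arctan 0.3674 = 20.17°

20°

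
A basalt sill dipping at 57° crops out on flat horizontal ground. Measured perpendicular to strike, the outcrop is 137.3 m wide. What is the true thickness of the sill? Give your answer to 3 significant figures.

115 m

True thickness t = w · sin(dip) = 137.3 × sin 57°
t = 137.3 × 0.8387 = 115.149 m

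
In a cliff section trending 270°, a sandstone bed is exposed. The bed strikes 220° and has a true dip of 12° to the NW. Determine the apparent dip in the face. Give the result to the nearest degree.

9°

The section lies 50° from the strike.
tan(apparent dip) = tan 12° · sin 50° = 0.1628
apparent dip = arctan 0.1628 = 9.25°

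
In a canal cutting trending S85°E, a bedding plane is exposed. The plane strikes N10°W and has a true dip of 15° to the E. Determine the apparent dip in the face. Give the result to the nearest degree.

15°

The strike is N10°W and the section trends S85°E; the acute angle between them is β = 75°.
tan(apparent dip) = tan 15° · sin 75° = 0.2588
apparent dip = arctan 0.2588 = 14.51°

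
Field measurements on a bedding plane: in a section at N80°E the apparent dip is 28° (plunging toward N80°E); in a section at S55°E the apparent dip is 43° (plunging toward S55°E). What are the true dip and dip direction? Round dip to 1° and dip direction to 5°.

true dip 44°, dip direction 135°

Each apparent-dip line lies in the plane. As unit vectors (x east, y north, z up), v₁ plunges 28°→N80°E and v₂ plunges 43°→S55°E.
n = v₁ × v₂ = (0.302, -0.312, 0.457) (taken with n_z > 0).
Dip δ = arctan(|n_h|/n_z) = arctan(0.434/0.457) = 43.5°.
Dip direction = azimuth of (n_x, n_y) = atan2(0.302, -0.312) = 136°.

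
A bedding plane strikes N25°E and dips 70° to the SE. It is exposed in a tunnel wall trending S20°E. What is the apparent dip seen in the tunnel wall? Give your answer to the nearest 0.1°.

The section lies 45° from the strike.
tan(apparent dip) = tan 70° · sin 45° = 1.9428
α = arctan(1.9428) = 62.76°

62.8°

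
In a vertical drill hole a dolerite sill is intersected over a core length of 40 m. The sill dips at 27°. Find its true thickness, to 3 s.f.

35.6 m

True thickness t = h · cos(dip) = 40 × cos 27°
t = 40 × 0.8910 = 35.640 m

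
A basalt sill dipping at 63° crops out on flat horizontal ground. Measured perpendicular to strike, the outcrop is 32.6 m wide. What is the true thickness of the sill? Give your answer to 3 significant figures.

29.0 m

True thickness t = w · sin(dip) = 32.6 × sin 63°
t = 32.6 × 0.8910 = 29.047 m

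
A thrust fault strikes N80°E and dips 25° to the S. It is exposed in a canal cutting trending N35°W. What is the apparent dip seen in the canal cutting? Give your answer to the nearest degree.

23°

The strike is N80°E and the section trends N35°W; the acute angle between them is β = 65°.
tan(apparent dip) = tan 25° · sin 65° = 0.4226
apparent dip = arctan 0.4226 = 22.91°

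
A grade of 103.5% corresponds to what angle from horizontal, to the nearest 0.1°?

46.0°

tan θ = 103.5/100 = 1.0350
θ = arctan(1.0350) = 45.99°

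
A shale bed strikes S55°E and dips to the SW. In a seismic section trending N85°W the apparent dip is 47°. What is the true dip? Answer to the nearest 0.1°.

65.0°

The section is 30° from the strike.
tan δ = tan α / sin β = tan 47° / sin 30° = 1.0724 / 0.5000 = 2.1447
δ = arctan(2.1447) = 65.00°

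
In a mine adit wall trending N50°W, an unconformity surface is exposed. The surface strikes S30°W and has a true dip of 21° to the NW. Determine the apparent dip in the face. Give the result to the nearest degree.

21°

Angle between strike (S30°W) and section (N50°W): β = 80°.
tan(apparent dip) = tan 21° · sin 80° = 0.3780
apparent dip = arctan 0.3780 = 20.71°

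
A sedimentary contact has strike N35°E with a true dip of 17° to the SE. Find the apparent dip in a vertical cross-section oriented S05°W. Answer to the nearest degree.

9°

Angle between strike (N35°E) and section (S05°W): β = 30°.
tan(apparent dip) = tan 17° · sin 30° = 0.1529
α = arctan(0.1529) = 8.69°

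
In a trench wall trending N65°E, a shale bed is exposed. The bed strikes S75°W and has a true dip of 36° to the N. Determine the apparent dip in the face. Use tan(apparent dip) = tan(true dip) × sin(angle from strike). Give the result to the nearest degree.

7°

The strike is S75°W and the section trends N65°E; the acute angle between them is β = 10°.
tan α = tan 36° × sin 10° = 0.7265 × 0.1736 = 0.1262
apparent dip = arctan 0.1262 = 7.19°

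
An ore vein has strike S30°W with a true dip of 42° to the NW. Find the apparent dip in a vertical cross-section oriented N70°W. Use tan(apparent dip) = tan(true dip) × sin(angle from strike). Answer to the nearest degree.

42°

The strike is S30°W and the section trends N70°W; the acute angle between them is β = 80°.
tan(apparent dip) = tan 42° · sin 80° = 0.8867
α = arctan(0.8867) = 41.56°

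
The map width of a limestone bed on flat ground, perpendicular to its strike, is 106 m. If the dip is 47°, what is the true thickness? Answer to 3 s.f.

True thickness t = w · sin(dip) = 106 × sin 47°
t = 106 × 0.7314 = 77.523 m

77.5 m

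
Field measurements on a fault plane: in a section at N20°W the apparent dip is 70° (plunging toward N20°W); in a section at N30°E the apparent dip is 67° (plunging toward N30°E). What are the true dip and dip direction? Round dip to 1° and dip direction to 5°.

Each apparent-dip line lies in the plane. As unit vectors (x east, y north, z up), v₁ plunges 70°→N20°W and v₂ plunges 67°→N30°E.
n = v₁ × v₂ = (-0.022, 0.291, 0.102) (taken with n_z > 0).
tan δ = √(n_x²+n_y²)/n_z = 0.292/0.102, so δ = 70.7°.
The horizontal component of n points toward azimuth atan2(n_x, n_y) = 356°, the dip direction.

true dip 71°, dip direction 355°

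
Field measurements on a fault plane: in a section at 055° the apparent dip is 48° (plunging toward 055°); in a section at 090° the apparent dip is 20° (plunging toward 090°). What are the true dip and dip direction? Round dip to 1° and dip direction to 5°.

The two traces are lines in the plane: v₁ = (sin 55°·cos 48°, cos 55°·cos 48°, −sin 48°), v₂ = (sin 90°·cos 20°, cos 90°·cos 20°, −sin 20°).
Cross product v₁ × v₂ gives the pole to the plane: n ∝ (0.131, 0.511, 0.361).
tan δ = √(n_x²+n_y²)/n_z = 0.527/0.361, so δ = 55.6°.
The horizontal component of n points toward azimuth atan2(n_x, n_y) = 14°, the dip direction.

true dip 56°, dip direction 015°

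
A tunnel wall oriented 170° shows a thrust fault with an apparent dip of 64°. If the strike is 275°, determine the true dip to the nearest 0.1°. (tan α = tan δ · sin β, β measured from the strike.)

The section is 75° from the strike.
tan(true dip) = tan 64° / sin 75° = 2.1226
true dip = arctan 2.1226 = 64.77°

64.8°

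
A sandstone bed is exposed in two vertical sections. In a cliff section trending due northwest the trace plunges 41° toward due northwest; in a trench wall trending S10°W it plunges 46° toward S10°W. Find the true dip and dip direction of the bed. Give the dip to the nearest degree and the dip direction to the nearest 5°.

true dip 64°, dip direction 250°

Each apparent-dip line lies in the plane. As unit vectors (x east, y north, z up), v₁ plunges 41°→due northwest and v₂ plunges 46°→S10°W.
Cross product v₁ × v₂ gives the pole to the plane: n ∝ (-0.833, -0.305, 0.429).
Dip δ = arctan(|n_h|/n_z) = arctan(0.887/0.429) = 64.2°.
The horizontal component of n points toward azimuth atan2(n_x, n_y) = 250°, the dip direction.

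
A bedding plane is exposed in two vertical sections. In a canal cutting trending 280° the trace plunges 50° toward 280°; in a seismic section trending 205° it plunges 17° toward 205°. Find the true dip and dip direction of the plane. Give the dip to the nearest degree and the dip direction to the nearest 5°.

true dip 50°, dip direction 280°

Represent each trace as a vector plunging at its apparent dip toward its trend (east-north-up frame): v₁ = (-0.633, 0.112, -0.766), v₂ = (-0.404, -0.867, -0.292).
Cross product v₁ × v₂ gives the pole to the plane: n ∝ (-0.697, 0.125, 0.594).
True dip = arccos(n_z / |n|) = arccos(0.6428) = 50.0°.
Dip direction = azimuth of (n_x, n_y) = atan2(-0.697, 0.125) = 280°.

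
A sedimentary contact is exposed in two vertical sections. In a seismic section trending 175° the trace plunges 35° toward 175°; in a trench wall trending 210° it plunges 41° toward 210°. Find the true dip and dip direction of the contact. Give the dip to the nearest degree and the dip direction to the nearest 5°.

true dip 41°, dip direction 210°

Each apparent-dip line lies in the plane. As unit vectors (x east, y north, z up), v₁ plunges 35°→175° and v₂ plunges 41°→210°.
n = v₁ × v₂ = (-0.160, -0.263, 0.355) (taken with n_z > 0).
True dip = arccos(n_z / |n|) = arccos(0.7546) = 41.0°.
The horizontal component of n points toward azimuth atan2(n_x, n_y) = 211°, the dip direction.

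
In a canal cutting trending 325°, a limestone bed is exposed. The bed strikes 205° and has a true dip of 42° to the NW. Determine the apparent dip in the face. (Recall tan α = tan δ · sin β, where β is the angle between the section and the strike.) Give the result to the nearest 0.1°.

37.9°

The section lies 60° from the strike.
tan(apparent dip) = tan 42° · sin 60° = 0.7798
α = arctan(0.7798) = 37.95°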